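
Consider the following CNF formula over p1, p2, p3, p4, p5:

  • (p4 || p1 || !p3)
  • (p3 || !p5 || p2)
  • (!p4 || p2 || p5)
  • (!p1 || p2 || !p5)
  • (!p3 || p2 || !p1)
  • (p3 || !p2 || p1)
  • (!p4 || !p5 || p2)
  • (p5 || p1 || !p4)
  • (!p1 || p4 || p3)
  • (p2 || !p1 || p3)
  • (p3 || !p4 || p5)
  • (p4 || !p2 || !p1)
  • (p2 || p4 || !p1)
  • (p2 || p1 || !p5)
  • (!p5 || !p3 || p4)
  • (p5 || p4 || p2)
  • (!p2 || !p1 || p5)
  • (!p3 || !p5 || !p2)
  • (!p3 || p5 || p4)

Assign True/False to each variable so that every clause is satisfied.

p1=T, p2=T, p3=F, p4=T, p5=T

Check each clause:
  1. (p1 || p4 || !p3) — p1 is true.
  2. (p3 || !p5 || p2) — p2 is true.
  3. (p2 || !p4 || p5) — p2 is true.
  4. (!p1 || p2 || !p5) — p2 is true.
  5. (!p3 || p2 || !p1) — p2 is true.
  6. (!p2 || p3 || p1) — p1 is true.
  7. (p2 || !p4 || !p5) — p2 is true.
  8. (p5 || p1 || !p4) — p1 is true.
  9. (p3 || p4 || !p1) — p4 is true.
  10. (p2 || !p1 || p3) — p2 is true.
  11. (p3 || !p4 || p5) — p5 is true.
  12. (p4 || !p1 || !p2) — p4 is true.
  13. (p2 || !p1 || p4) — p2 is true.
  14. (!p5 || p2 || p1) — p1 is true.
  15. (!p3 || p4 || !p5) — p4 is true.
  16. (p5 || p2 || p4) — p2 is true.
  17. (!p2 || p5 || !p1) — p5 is true.
  18. (!p5 || !p3 || !p2) — !p3 is true.
  19. (p5 || !p3 || p4) — !p3 is true.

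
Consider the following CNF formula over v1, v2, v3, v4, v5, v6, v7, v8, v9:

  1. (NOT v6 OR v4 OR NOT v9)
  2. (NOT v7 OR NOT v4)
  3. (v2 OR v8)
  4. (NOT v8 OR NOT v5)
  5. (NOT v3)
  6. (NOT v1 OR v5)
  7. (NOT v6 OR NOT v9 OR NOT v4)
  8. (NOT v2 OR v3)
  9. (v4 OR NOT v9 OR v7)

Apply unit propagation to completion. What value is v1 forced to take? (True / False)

(NOT v3) is a unit clause: v3 = False.
(v3 OR NOT v2) with v3 = False leaves only NOT v2, so v2 = False.
(v2 OR v8) with v2 = False leaves only v8, so v8 = True.
(NOT v8 OR NOT v5): since v8 = True, the clause reduces to (NOT v5). v5 = False.
From (NOT v1 OR v5) and v5 = False: v1 = False.

False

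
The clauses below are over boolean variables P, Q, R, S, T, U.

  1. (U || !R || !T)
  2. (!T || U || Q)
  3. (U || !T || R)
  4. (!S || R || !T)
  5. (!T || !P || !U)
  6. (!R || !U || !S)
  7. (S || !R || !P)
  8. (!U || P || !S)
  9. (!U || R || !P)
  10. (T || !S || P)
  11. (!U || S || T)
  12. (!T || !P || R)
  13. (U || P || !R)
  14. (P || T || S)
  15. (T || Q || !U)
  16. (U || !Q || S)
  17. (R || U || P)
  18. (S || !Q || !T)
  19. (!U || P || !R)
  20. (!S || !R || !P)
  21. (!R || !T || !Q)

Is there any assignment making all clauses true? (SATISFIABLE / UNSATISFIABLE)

SATISFIABLE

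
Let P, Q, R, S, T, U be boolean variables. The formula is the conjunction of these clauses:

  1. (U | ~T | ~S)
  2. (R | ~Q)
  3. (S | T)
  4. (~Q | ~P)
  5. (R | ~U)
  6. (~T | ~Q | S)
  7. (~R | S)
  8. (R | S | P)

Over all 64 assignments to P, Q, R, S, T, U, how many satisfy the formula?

Split on S, then R.
  S=1, R=1: 9 of the 16 assignments to (P,Q,T,U) work.
  S=1, R=0: remaining (P,Q,T,U) ∈ {(0,0,0,0); (1,0,0,0)} — 2.
  S=0, R=1: a clause becomes empty — 0.
  S=0, R=0: remaining (P,Q,T,U) ∈ {(1,0,1,0)} — 1.
Total: 9 + 2 + 0 + 1 = 12.

12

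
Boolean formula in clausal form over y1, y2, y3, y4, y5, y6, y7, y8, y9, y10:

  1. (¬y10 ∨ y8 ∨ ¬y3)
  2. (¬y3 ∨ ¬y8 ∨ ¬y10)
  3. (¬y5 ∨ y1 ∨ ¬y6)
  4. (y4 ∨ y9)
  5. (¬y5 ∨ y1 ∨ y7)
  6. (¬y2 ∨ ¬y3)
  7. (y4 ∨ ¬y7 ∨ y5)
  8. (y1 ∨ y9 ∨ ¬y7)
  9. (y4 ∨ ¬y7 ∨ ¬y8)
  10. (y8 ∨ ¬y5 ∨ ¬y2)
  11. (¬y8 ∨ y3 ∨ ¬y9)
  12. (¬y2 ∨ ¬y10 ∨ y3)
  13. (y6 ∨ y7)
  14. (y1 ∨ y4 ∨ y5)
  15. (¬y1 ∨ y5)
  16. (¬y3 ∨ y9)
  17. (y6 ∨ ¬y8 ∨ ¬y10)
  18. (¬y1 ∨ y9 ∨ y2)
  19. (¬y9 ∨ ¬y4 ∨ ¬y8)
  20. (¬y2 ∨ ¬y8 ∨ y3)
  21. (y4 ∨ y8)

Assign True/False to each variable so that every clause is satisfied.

y1 = False, y2 = True, y3 = False, y4 = True, y5 = False, y6 = True, y7 = False, y8 = False, y9 = False, y10 = False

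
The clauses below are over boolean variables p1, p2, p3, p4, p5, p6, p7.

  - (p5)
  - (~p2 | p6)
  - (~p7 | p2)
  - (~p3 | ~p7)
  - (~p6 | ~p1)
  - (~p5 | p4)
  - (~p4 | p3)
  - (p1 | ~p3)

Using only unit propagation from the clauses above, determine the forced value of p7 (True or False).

Unit clause (p5) sets p5 = True.
In (~p5 | p4), ~p5 is now false; p4 must hold, so p4 = True.
(~p4 | p3) with p4 = True leaves only p3, so p3 = True.
In (~p3 | ~p7), ~p3 is now false; ~p7 must hold, so p7 = False.

False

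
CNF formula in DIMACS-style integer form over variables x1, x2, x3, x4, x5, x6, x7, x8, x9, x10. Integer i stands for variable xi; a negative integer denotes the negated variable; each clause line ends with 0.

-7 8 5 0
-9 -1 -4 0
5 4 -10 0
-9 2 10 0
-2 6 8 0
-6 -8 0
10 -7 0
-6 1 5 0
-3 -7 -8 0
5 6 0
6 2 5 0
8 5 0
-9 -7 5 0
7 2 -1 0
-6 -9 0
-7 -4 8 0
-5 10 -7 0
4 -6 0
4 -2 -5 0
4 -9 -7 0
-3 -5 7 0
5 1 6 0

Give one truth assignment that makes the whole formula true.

x1 = F  x2 = F  x3 = T  x4 = F  x5 = T  x6 = F  x7 = T  x8 = F  x9 = F  x10 = T

Check each clause:
  1. (x5 \/ x8 \/ ~x7) — x5 is true.
  2. (~x9 \/ ~x1 \/ ~x4) — ~x4 is true.
  3. (~x10 \/ x4 \/ x5) — x5 is true.
  4. (x2 \/ x10 \/ ~x9) — x10 is true.
  5. (x8 \/ ~x2 \/ x6) — ~x2 is true.
  6. (~x6 \/ ~x8) — ~x8 is true.
  7. (x10 \/ ~x7) — x10 is true.
  8. (~x6 \/ x1 \/ x5) — ~x6 is true.
  9. (~x3 \/ ~x7 \/ ~x8) — ~x8 is true.
  10. (x6 \/ x5) — x5 is true.
  11. (x2 \/ x6 \/ x5) — x5 is true.
  12. (x5 \/ x8) — x5 is true.
  13. (~x9 \/ ~x7 \/ x5) — x5 is true.
  14. (~x1 \/ x2 \/ x7) — ~x1 is true.
  15. (~x9 \/ ~x6) — ~x6 is true.
  16. (~x7 \/ ~x4 \/ x8) — ~x4 is true.
  17. (~x5 \/ x10 \/ ~x7) — x10 is true.
  18. (~x6 \/ x4) — ~x6 is true.
  19. (~x2 \/ ~x5 \/ x4) — ~x2 is true.
  20. (~x9 \/ ~x7 \/ x4) — ~x9 is true.
  21. (~x3 \/ ~x5 \/ x7) — x7 is true.
  22. (x6 \/ x5 \/ x1) — x5 is true.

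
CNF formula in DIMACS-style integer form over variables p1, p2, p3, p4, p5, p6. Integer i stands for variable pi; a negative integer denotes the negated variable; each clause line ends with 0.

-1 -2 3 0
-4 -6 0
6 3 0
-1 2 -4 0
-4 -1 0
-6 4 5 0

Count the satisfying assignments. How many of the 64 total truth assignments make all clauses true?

19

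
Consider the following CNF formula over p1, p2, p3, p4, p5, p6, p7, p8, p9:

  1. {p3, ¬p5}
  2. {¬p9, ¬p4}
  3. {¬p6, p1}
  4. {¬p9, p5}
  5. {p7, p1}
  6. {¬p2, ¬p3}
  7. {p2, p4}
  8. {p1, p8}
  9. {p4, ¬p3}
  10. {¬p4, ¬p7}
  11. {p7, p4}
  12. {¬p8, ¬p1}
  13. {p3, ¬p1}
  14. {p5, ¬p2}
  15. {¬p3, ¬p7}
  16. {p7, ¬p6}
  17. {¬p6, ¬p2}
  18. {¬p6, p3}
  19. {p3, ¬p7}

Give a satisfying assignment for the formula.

p1=T, p2=F, p3=T, p4=T, p5=F, p6=F, p7=F, p8=F, p9=F

Check each clause:
  1. {p3, ¬p5} — p3 is true.
  2. {¬p9, ¬p4} — ¬p9 is true.
  3. {¬p6, p1} — p1 is true.
  4. {¬p9, p5} — ¬p9 is true.
  5. {p7, p1} — p1 is true.
  6. {¬p2, ¬p3} — ¬p2 is true.
  7. {p2, p4} — p4 is true.
  8. {p8, p1} — p1 is true.
  9. {¬p3, p4} — p4 is true.
  10. {¬p7, ¬p4} — ¬p7 is true.
  11. {p7, p4} — p4 is true.
  12. {¬p8, ¬p1} — ¬p8 is true.
  13. {¬p1, p3} — p3 is true.
  14. {¬p2, p5} — ¬p2 is true.
  15. {¬p3, ¬p7} — ¬p7 is true.
  16. {¬p6, p7} — ¬p6 is true.
  17. {¬p2, ¬p6} — ¬p6 is true.
  18. {¬p6, p3} — ¬p6 is true.
  19. {p3, ¬p7} — ¬p7 is true.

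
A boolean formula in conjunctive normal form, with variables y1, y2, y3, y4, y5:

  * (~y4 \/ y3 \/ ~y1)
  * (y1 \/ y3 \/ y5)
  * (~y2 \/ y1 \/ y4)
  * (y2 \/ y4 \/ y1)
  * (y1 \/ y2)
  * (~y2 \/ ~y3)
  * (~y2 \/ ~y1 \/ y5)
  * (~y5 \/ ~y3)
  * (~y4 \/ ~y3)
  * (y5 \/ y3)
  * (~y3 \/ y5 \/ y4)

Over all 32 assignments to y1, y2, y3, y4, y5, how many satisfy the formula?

3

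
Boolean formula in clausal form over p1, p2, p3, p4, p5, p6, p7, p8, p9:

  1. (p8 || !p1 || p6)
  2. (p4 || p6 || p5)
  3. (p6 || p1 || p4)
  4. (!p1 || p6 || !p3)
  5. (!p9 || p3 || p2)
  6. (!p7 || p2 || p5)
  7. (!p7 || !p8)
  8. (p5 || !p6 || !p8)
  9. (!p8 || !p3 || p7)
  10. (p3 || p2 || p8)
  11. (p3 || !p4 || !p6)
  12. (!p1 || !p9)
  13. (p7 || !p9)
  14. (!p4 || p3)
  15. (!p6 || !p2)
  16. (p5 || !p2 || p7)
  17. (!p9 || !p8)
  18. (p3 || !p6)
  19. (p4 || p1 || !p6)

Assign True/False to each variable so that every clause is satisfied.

p5 occurs only positively in the remaining clauses — set p5 = True.
Pure literal: p9 appears only negated; assign p9 = False.
Set p1 = False and propagate.
For the remaining variables, p2 = False, p3 = True, p4 = True, p6 = True, p7 = False, p8 = False works.
Every clause has at least one true literal under this assignment.

p1=False, p2=False, p3=True, p4=True, p5=True, p6=True, p7=False, p8=False, p9=False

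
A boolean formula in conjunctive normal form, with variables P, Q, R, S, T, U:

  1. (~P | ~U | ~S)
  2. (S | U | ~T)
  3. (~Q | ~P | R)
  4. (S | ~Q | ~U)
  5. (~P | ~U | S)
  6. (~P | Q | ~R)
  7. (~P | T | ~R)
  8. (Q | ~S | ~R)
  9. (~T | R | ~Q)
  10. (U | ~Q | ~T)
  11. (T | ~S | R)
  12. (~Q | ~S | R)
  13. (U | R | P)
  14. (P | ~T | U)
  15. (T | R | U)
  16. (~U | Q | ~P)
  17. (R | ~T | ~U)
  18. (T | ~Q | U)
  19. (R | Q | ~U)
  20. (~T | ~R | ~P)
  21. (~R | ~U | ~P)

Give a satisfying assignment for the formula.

P=0  Q=0  R=1  S=0  T=0  U=0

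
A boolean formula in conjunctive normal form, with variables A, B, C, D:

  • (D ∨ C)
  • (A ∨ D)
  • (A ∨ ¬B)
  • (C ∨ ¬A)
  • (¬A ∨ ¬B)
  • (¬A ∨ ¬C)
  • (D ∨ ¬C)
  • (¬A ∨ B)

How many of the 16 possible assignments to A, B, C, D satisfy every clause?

2

The models are:
  A=F B=F C=F D=T
  A=F B=F C=T D=T
Count: 2.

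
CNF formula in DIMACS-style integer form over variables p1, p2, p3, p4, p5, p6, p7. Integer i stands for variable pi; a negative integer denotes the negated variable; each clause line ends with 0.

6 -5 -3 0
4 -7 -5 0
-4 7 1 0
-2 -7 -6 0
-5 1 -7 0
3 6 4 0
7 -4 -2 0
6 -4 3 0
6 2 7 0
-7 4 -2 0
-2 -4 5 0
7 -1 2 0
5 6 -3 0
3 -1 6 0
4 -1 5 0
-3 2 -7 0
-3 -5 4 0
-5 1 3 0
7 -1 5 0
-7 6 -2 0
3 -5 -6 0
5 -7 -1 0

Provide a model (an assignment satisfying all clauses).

p1=F, p2=T, p3=T, p4=F, p5=F, p6=T, p7=F

Check each clause:
  1. (p6 | ~p3 | ~p5) — ~p5 is true.
  2. (~p7 | p4 | ~p5) — ~p7 is true.
  3. (~p4 | p1 | p7) — ~p4 is true.
  4. (~p7 | ~p6 | ~p2) — ~p7 is true.
  5. (p1 | ~p7 | ~p5) — ~p7 is true.
  6. (p6 | p3 | p4) — p3 is true.
  7. (~p4 | ~p2 | p7) — ~p4 is true.
  8. (p6 | p3 | ~p4) — p3 is true.
  9. (p6 | p7 | p2) — p2 is true.
  10. (~p7 | ~p2 | p4) — ~p7 is true.
  11. (~p4 | p5 | ~p2) — ~p4 is true.
  12. (p2 | ~p1 | p7) — p2 is true.
  13. (~p3 | p5 | p6) — p6 is true.
  14. (p6 | ~p1 | p3) — p3 is true.
  15. (~p1 | p4 | p5) — ~p1 is true.
  16. (~p3 | p2 | ~p7) — ~p7 is true.
  17. (p4 | ~p3 | ~p5) — ~p5 is true.
  18. (~p5 | p3 | p1) — p3 is true.
  19. (p5 | ~p1 | p7) — ~p1 is true.
  20. (~p2 | ~p7 | p6) — ~p7 is true.
  21. (p3 | ~p5 | ~p6) — p3 is true.
  22. (~p7 | ~p1 | p5) — ~p7 is true.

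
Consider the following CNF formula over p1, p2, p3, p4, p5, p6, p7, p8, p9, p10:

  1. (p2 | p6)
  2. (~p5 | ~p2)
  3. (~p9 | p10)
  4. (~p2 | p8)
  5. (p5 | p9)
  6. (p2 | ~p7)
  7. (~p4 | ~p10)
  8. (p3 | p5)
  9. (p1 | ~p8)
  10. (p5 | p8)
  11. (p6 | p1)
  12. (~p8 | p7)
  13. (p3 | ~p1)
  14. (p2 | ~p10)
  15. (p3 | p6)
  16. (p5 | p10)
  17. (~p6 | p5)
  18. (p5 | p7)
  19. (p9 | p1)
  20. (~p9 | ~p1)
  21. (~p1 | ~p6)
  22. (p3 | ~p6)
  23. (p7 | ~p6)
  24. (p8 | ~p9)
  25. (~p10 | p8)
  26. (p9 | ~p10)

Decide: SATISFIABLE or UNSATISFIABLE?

UNSATISFIABLE

p5 = True:
  propagation gives p2=False, p6=True, p7=False; an empty clause results — contradiction.
p5 = False:
  propagation gives p9=True, p10=True, p4=False, p3=True; an empty clause results — contradiction.
Every branch closes, so no satisfying assignment exists.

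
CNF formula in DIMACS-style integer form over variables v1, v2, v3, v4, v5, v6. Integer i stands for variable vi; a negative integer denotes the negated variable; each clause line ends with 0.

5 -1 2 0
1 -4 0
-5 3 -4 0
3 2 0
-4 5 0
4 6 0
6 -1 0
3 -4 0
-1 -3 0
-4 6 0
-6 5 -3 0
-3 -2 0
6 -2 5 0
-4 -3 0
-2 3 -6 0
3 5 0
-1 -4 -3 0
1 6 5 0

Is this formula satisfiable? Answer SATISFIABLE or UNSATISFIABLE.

Try v1 = False.
  then v4 is forced to False.
  then v6 is forced to True.
For the remaining variables, v2 = False, v3 = True, v5 = True works.
Every clause has at least one true literal under this assignment.
So v1=F, v2=F, v3=T, v4=F, v5=T, v6=T is a satisfying assignment.

SATISFIABLE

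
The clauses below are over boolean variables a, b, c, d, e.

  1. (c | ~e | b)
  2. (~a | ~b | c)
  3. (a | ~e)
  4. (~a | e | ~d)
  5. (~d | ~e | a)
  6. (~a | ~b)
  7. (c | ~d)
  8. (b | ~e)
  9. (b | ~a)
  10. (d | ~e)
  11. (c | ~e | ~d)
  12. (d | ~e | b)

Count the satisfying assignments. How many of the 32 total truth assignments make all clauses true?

The models are:
  a=0 b=0 c=0 d=0 e=0
  a=0 b=0 c=1 d=0 e=0
  a=0 b=0 c=1 d=1 e=0
  a=0 b=1 c=0 d=0 e=0
  a=0 b=1 c=1 d=0 e=0
  a=0 b=1 c=1 d=1 e=0
Count: 6.

6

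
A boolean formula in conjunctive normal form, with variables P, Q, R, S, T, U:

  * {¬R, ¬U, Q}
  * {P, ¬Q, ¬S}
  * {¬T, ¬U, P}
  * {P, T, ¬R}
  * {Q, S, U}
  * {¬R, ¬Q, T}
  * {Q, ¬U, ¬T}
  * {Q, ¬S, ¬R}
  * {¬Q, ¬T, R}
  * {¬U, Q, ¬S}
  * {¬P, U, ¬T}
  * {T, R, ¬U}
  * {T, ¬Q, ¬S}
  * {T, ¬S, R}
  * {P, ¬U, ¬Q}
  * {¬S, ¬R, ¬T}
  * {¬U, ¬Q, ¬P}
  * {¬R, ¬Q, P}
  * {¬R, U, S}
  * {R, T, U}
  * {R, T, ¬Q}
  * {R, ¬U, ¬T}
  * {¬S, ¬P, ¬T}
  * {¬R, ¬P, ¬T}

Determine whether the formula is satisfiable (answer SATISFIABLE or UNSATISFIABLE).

Try P = False.
Set Q = False and propagate.
Branch on R: take R = False.
The remaining clauses are satisfied by S = True, T = True, U = False.
So P=False, Q=False, R=False, S=True, T=True, U=False is a satisfying assignment.

SATISFIABLE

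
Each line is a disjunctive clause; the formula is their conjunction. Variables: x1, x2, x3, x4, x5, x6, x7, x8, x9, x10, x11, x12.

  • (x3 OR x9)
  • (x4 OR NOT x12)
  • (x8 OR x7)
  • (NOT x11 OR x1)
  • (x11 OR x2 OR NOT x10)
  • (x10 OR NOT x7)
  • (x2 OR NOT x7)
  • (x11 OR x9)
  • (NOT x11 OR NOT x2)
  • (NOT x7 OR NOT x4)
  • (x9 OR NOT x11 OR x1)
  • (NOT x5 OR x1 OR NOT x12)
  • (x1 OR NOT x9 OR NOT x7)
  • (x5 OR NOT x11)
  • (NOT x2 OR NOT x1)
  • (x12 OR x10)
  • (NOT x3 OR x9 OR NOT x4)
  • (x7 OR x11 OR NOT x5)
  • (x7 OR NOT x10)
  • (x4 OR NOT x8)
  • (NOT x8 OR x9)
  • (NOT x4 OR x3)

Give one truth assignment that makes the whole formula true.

x1=0, x2=1, x3=1, x4=1, x5=0, x6=0, x7=0, x8=1, x9=1, x10=0, x11=0, x12=1

Branch on x1: take x1 = False.
  then x11 is forced to False.
  then x9 is forced to True.
  then x7 is forced to False.
  then x8 is forced to True.
  then x5 is forced to False.
  then x10 is forced to False.
  then x12 is forced to True.
  then x4 is forced to True.
  then x3 is forced to True.
x2, x6 are now unconstrained; take x2 = True, x6 = False.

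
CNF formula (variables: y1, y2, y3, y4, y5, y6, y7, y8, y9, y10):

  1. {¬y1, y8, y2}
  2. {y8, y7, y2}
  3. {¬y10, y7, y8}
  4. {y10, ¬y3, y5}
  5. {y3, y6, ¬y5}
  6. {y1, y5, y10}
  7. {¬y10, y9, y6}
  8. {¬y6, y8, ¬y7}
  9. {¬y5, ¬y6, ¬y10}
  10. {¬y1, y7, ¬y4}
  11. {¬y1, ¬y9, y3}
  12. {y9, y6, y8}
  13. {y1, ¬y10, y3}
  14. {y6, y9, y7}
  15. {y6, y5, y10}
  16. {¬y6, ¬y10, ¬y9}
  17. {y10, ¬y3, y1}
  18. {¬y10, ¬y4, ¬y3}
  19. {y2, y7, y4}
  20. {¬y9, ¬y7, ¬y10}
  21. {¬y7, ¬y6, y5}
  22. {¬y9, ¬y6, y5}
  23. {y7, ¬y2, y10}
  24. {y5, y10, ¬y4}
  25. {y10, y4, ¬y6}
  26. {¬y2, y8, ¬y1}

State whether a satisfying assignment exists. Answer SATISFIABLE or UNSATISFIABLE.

SATISFIABLE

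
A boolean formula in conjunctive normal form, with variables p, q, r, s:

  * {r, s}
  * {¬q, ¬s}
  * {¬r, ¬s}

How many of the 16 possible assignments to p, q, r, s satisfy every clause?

Satisfying assignments:
  p=F q=F r=F s=T
  p=F q=F r=T s=F
  p=F q=T r=T s=F
  p=T q=F r=F s=T
  p=T q=F r=T s=F
  p=T q=T r=T s=F
That's 6 in total.

6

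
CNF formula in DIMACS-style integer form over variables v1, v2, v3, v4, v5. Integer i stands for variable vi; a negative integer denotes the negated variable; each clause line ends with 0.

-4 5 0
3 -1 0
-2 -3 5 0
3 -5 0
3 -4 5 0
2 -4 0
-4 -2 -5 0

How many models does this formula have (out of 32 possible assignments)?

Case analysis on v5 and v3:
  v5=T, v3=T: remaining (v1,v2,v4) ∈ {(F,F,F); (F,T,F); (T,F,F); (T,T,F)} — 4.
  v5=T, v3=F: a clause becomes empty — 0.
  v5=F, v3=T: remaining (v1,v2,v4) ∈ {(F,F,F); (T,F,F)} — 2.
  v5=F, v3=F: remaining (v1,v2,v4) ∈ {(F,F,F); (F,T,F)} — 2.
Total: 4 + 0 + 2 + 2 = 8.

8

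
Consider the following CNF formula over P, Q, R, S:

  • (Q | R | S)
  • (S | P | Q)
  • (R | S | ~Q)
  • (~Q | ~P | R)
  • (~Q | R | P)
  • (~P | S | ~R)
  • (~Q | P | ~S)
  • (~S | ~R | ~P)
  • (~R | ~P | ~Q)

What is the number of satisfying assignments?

Satisfying assignments:
  P=F Q=F R=F S=T
  P=F Q=F R=T S=T
  P=F Q=T R=T S=F
  P=T Q=F R=F S=T
That's 4 in total.

4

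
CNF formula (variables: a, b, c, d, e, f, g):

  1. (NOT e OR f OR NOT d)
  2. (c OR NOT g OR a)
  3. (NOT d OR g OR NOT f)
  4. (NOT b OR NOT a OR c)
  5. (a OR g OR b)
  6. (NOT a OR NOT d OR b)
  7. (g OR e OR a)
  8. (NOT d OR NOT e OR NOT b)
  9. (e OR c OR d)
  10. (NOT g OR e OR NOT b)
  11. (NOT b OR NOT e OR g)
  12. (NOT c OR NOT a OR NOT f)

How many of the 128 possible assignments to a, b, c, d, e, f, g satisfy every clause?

20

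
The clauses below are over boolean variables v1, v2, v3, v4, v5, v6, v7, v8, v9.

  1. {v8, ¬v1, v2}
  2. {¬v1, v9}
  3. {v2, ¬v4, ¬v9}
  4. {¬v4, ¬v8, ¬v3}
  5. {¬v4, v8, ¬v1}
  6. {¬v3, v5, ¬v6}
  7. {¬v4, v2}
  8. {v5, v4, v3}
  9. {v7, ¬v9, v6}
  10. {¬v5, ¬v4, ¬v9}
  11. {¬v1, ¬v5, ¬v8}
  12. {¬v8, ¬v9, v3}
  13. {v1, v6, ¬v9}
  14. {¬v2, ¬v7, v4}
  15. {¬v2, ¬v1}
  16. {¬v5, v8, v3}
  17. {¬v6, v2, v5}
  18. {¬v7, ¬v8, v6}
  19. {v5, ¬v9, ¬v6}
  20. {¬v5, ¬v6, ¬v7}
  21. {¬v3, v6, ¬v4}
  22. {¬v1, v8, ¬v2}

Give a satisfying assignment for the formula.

v1=False, v2=True, v3=False, v4=True, v5=False, v6=True, v7=False, v8=True, v9=False

Set v1 = False and propagate.
Set v2 = True and propagate.
The remaining clauses are satisfied by v3 = False, v4 = True, v5 = False, v6 = True, v7 = False, v8 = True, v9 = False.
Every clause has at least one true literal under this assignment.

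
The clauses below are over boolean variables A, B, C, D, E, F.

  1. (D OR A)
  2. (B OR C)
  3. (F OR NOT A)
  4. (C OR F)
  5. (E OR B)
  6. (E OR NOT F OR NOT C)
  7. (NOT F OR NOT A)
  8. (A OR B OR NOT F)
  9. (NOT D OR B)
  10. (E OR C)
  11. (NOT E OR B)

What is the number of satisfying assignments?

4

Satisfying assignments:
  A=F B=T C=F D=T E=T F=T
  A=F B=T C=T D=T E=F F=F
  A=F B=T C=T D=T E=T F=F
  A=F B=T C=T D=T E=T F=T
Count: 4.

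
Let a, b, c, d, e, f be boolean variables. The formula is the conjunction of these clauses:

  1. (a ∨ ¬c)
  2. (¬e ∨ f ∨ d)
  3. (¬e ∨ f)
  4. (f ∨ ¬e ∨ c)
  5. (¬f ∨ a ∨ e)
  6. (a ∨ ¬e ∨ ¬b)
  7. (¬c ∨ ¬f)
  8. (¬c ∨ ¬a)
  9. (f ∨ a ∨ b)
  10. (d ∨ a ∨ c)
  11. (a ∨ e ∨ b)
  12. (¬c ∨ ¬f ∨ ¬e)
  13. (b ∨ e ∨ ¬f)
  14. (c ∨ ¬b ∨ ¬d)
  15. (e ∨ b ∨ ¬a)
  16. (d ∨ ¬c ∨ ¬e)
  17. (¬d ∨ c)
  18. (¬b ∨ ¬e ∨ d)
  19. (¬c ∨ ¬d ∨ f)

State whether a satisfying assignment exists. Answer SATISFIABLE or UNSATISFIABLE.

SATISFIABLE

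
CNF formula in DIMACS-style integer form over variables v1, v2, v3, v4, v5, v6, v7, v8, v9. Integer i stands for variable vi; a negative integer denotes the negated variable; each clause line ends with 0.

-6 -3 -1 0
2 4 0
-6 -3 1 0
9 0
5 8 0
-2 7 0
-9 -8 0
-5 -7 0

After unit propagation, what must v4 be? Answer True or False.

(v9) stands alone — v9 = True.
(NOT v9 OR NOT v8) with v9 = True leaves only NOT v8, so v8 = False.
From (v8 OR v5) and v8 = False: v5 = True.
From (NOT v5 OR NOT v7) and v5 = True: v7 = False.
From (NOT v2 OR v7) and v7 = False: v2 = False.
(v4 OR v2): since v2 = False, the clause reduces to (v4). v4 = True.

True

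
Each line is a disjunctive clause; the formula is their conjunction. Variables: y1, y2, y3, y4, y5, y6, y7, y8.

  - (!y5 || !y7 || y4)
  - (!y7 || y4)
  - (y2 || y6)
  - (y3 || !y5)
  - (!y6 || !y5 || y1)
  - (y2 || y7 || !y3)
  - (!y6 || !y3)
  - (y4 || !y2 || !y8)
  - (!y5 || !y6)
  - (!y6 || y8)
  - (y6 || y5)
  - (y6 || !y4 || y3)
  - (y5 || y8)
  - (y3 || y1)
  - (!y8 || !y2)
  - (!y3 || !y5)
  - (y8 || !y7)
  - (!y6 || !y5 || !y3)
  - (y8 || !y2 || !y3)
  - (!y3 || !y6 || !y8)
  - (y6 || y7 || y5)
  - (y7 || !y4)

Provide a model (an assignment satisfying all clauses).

Pure literal: y1 appears only positively; assign y1 = True.
Branch on y2: take y2 = False.
  then y6 is forced to True.
  then y3 is forced to False.
  then y5 is forced to False.
  then y8 is forced to True.
For the remaining variables, y4 = True, y7 = True works.
Every clause has at least one true literal under this assignment.

y1 = True  y2 = False  y3 = False  y4 = True  y5 = False  y6 = True  y7 = True  y8 = True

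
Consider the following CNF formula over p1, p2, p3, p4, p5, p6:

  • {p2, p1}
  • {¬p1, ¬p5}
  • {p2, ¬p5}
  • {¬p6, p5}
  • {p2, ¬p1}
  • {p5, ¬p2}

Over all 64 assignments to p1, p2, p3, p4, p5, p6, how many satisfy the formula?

8

Split on p2, then p5.
  p2=1, p5=1: forces p1=0; p3, p4, p6 free → 2^3 = 8.
  p2=1, p5=0: a clause becomes empty — 0.
  p2=0, p5=1: a clause becomes empty — 0.
  p2=0, p5=0: a clause becomes empty — 0.
Total: 8 + 0 + 0 + 0 = 8.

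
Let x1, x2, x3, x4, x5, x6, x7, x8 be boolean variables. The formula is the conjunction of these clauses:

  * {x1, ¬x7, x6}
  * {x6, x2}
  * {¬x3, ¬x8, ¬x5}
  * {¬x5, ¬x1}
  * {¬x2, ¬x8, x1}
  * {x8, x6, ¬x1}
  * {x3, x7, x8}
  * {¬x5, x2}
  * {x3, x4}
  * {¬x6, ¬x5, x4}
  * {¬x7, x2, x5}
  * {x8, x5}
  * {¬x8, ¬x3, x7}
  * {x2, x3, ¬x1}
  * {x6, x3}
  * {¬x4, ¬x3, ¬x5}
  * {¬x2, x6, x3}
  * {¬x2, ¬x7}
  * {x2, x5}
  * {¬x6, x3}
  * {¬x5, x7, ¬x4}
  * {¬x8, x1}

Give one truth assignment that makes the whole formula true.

Set x1 = False and propagate.
  then x8 is forced to False.
  then x5 is forced to True.
  then x2 is forced to True.
  then x7 is forced to False.
  then x3 is forced to True.
  then x4 is forced to False.
  then x6 is forced to False.

x1=False  x2=True  x3=True  x4=False  x5=True  x6=False  x7=False  x8=False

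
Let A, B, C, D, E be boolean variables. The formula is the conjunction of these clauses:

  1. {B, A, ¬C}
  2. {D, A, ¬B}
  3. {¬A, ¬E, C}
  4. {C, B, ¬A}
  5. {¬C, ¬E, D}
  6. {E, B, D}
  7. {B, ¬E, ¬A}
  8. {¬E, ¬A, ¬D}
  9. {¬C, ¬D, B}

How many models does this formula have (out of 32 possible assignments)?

11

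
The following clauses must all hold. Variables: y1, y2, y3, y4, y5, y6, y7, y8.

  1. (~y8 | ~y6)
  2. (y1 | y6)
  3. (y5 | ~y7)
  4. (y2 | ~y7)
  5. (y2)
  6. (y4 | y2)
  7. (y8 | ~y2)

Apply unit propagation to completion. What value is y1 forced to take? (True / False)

True

(y2) stands alone — y2 = True.
(y8 | ~y2): since y2 = True, the clause reduces to (y8). y8 = True.
(~y8 | ~y6) with y8 = True leaves only ~y6, so y6 = False.
In (y1 | y6), y6 is now false; y1 must hold, so y1 = True.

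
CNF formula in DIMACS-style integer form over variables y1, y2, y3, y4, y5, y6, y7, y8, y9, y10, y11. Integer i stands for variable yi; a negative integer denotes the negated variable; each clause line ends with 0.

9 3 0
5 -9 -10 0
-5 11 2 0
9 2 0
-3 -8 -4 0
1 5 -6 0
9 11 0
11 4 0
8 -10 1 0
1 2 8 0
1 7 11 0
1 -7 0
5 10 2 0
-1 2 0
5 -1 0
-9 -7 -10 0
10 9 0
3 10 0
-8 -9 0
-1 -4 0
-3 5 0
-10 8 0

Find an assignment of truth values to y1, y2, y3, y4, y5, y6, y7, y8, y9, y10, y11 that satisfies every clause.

y1=T  y2=T  y3=T  y4=F  y5=T  y6=F  y7=T  y8=T  y9=F  y10=T  y11=T

y2 occurs only positively in the remaining clauses — set y2 = True.
Pure literal: y6 appears only negated; assign y6 = False.
Branch on y1: take y1 = True.
  then y5 is forced to True.
  then y4 is forced to False.
  then y11 is forced to True.
Branch on y3: take y3 = True.
The remaining clauses are satisfied by y7 = True, y8 = True, y9 = False, y10 = True.
Every clause has at least one true literal under this assignment.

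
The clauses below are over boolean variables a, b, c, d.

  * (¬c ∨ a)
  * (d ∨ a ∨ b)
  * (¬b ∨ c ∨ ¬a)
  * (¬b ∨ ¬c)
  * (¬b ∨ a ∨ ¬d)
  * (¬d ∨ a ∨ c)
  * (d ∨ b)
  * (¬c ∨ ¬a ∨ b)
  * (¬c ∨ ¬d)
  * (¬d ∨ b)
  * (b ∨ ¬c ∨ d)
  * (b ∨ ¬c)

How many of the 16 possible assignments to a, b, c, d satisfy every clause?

Satisfying assignments:
  a=F b=T c=F d=F
That's 1 in total.

1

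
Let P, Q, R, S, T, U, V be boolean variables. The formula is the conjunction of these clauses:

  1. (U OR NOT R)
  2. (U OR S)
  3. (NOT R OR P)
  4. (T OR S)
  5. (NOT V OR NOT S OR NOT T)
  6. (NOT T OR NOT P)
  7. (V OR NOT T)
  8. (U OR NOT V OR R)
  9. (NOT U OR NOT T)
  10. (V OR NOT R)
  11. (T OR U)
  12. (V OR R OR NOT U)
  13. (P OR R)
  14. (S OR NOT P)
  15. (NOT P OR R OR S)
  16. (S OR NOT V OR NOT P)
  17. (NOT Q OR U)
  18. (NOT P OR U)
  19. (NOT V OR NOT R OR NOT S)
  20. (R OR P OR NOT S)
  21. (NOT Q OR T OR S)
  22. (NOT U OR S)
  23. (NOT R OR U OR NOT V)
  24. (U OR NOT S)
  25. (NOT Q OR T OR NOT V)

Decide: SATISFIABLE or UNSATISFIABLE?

SATISFIABLE

Q occurs only negated in the remaining clauses — set Q = False.
Try P = True.
  then T is forced to False.
  then S is forced to True.
  then U is forced to True.
Try R = False.
  then V is forced to True.
So P=T, Q=F, R=F, S=T, T=F, U=T, V=T is a satisfying assignment.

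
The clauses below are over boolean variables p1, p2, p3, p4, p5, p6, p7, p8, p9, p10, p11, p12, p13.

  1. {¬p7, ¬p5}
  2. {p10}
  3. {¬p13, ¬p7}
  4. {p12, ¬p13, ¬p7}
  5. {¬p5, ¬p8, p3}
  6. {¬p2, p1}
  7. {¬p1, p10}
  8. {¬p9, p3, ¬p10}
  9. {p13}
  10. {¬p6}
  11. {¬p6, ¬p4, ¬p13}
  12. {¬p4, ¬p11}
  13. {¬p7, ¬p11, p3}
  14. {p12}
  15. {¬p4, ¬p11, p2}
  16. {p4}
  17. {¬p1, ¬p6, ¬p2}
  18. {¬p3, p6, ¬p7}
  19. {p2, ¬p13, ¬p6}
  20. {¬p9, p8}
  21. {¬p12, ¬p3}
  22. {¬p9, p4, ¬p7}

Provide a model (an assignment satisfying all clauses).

p1 = False, p2 = False, p3 = False, p4 = True, p5 = True, p6 = False, p7 = False, p8 = False, p9 = False, p10 = True, p11 = False, p12 = True, p13 = True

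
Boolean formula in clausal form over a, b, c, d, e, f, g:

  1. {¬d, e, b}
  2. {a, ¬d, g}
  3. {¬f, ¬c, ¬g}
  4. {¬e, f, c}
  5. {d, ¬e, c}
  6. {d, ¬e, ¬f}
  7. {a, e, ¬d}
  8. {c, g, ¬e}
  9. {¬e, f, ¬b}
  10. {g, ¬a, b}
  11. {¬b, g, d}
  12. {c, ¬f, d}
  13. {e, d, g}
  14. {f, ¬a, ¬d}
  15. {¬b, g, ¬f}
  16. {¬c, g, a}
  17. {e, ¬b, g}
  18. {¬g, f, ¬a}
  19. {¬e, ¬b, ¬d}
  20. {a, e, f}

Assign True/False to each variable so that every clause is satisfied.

a = 1, b = 1, c = 0, d = 1, e = 0, f = 1, g = 1

Check each clause:
  1. {e, b, ¬d} — b is true.
  2. {¬d, g, a} — a is true.
  3. {¬c, ¬g, ¬f} — ¬c is true.
  4. {c, f, ¬e} — f is true.
  5. {d, c, ¬e} — ¬e is true.
  6. {¬e, d, ¬f} — ¬e is true.
  7. {¬d, e, a} — a is true.
  8. {c, g, ¬e} — ¬e is true.
  9. {¬e, ¬b, f} — ¬e is true.
  10. {¬a, g, b} — b is true.
  11. {g, d, ¬b} — d is true.
  12. {c, d, ¬f} — d is true.
  13. {g, d, e} — d is true.
  14. {¬a, ¬d, f} — f is true.
  15. {¬f, ¬b, g} — g is true.
  16. {¬c, a, g} — a is true.
  17. {g, ¬b, e} — g is true.
  18. {¬a, ¬g, f} — f is true.
  19. {¬b, ¬e, ¬d} — ¬e is true.
  20. {a, f, e} — a is true.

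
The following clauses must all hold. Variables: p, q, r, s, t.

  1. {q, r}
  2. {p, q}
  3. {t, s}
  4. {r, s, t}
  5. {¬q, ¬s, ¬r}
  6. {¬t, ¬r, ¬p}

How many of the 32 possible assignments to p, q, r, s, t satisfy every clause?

8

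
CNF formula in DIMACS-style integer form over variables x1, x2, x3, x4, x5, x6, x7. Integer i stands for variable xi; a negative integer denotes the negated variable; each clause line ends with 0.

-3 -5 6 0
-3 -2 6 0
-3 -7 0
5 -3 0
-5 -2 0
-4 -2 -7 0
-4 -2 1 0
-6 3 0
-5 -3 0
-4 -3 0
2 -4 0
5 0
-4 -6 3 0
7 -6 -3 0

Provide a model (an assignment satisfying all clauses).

x1=T, x2=F, x3=F, x4=F, x5=T, x6=F, x7=F

Check each clause:
  1. (x6 ∨ ¬x3 ∨ ¬x5) — ¬x3 is true.
  2. (¬x2 ∨ ¬x3 ∨ x6) — ¬x3 is true.
  3. (¬x3 ∨ ¬x7) — ¬x7 is true.
  4. (x5 ∨ ¬x3) — ¬x3 is true.
  5. (¬x2 ∨ ¬x5) — ¬x2 is true.
  6. (¬x4 ∨ ¬x2 ∨ ¬x7) — ¬x7 is true.
  7. (¬x2 ∨ ¬x4 ∨ x1) — x1 is true.
  8. (x3 ∨ ¬x6) — ¬x6 is true.
  9. (¬x3 ∨ ¬x5) — ¬x3 is true.
  10. (¬x4 ∨ ¬x3) — ¬x4 is true.
  11. (x2 ∨ ¬x4) — ¬x4 is true.
  12. (x5) — x5 is true.
  13. (¬x6 ∨ ¬x4 ∨ x3) — ¬x6 is true.
  14. (¬x6 ∨ ¬x3 ∨ x7) — ¬x6 is true.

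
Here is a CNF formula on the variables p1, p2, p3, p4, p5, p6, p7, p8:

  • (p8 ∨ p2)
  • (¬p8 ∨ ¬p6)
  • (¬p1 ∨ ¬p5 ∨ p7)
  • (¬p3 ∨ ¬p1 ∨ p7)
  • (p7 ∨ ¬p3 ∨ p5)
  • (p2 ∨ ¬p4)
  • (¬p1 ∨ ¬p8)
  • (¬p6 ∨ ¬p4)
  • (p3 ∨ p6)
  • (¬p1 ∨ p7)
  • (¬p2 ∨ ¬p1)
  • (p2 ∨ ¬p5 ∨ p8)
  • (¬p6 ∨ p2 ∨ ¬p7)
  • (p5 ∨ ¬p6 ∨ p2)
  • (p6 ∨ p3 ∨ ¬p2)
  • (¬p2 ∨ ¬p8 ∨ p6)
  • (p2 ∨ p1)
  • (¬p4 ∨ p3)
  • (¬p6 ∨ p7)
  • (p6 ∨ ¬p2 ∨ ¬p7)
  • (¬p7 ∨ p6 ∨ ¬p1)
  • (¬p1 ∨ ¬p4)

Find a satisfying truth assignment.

Pure literal: p4 appears only negated; assign p4 = False.
Set p1 = False and propagate.
  then p2 is forced to True.
For the remaining variables, p3 = True, p5 = False, p6 = True, p7 = True, p8 = False works.

p1 = 0, p2 = 1, p3 = 1, p4 = 0, p5 = 0, p6 = 1, p7 = 1, p8 = 0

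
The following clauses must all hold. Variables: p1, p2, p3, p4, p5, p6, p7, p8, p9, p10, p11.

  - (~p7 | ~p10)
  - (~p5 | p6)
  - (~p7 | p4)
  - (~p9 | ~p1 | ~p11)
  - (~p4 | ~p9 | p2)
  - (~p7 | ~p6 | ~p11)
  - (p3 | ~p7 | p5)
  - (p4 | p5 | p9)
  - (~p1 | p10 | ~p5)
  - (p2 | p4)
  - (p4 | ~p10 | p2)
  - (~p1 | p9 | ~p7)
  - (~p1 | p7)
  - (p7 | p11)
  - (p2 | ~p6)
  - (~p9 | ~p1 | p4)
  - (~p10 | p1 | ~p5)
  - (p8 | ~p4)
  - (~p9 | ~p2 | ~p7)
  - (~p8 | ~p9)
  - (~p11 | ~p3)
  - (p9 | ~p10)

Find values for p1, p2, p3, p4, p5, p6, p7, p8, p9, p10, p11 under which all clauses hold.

p1=F, p2=T, p3=F, p4=T, p5=T, p6=T, p7=T, p8=T, p9=F, p10=F, p11=F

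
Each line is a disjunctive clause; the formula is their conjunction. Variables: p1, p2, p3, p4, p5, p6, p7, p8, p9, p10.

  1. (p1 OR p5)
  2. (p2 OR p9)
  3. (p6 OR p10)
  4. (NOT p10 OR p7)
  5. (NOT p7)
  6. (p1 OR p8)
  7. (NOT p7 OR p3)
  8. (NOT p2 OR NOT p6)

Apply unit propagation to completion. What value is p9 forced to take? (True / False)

(NOT p7) is a unit clause: p7 = False.
In (NOT p10 OR p7), p7 is now false; NOT p10 must hold, so p10 = False.
In (p10 OR p6), p10 is now false; p6 must hold, so p6 = True.
(NOT p6 OR NOT p2) with p6 = True leaves only NOT p2, so p2 = False.
In (p9 OR p2), p2 is now false; p9 must hold, so p9 = True.

True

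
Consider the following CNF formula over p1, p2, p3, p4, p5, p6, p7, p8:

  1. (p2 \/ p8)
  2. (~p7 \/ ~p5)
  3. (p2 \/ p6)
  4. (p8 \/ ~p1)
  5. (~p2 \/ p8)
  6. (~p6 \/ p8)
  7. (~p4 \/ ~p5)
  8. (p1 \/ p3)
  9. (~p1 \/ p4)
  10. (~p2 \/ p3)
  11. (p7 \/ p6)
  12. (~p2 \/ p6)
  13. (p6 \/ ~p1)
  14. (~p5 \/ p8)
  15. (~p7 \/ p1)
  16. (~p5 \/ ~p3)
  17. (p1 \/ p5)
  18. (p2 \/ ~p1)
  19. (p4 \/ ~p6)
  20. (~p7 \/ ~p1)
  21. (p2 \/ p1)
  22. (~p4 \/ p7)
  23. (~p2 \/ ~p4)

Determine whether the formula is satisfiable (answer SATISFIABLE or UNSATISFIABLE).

UNSATISFIABLE

p1 = True:
  propagation gives p8=True, p4=True, p5=False, p6=True; an empty clause results — contradiction.
p1 = False:
  propagation gives p3=True, p7=False, p6=True, p8=True; an empty clause results — contradiction.
Every branch closes, so no satisfying assignment exists.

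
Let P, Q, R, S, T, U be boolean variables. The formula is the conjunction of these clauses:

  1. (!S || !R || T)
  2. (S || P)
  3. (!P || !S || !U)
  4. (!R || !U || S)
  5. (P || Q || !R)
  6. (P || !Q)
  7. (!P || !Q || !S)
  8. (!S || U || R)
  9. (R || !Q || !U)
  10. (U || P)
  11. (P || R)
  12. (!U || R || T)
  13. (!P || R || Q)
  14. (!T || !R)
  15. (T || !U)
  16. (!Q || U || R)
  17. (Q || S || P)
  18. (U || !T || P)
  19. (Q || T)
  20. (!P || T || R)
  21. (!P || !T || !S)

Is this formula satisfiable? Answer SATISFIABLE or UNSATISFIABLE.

Try P = True.
Branch on Q: take Q = True.
  then S is forced to False.
Try R = True.
  then U is forced to False.
  then T is forced to False.
So P=1, Q=1, R=1, S=0, T=0, U=0 is a satisfying assignment.

SATISFIABLE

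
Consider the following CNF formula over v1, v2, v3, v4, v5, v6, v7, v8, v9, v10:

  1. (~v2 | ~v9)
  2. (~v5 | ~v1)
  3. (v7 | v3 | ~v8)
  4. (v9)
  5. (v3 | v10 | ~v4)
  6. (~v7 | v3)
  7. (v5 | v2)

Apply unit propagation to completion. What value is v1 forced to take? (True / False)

(v9) is a unit clause: v9 = True.
(~v9 | ~v2): since v9 = True, the clause reduces to (~v2). v2 = False.
(v2 | v5): since v2 = False, the clause reduces to (v5). v5 = True.
(~v1 | ~v5) with v5 = True leaves only ~v1, so v1 = False.

False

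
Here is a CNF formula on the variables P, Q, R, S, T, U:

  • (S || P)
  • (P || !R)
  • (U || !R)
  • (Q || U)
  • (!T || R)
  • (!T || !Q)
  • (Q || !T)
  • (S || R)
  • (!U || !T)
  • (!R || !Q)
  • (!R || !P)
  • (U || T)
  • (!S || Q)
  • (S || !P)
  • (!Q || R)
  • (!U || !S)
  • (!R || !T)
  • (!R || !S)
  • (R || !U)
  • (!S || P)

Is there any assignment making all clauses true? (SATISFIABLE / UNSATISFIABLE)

UNSATISFIABLE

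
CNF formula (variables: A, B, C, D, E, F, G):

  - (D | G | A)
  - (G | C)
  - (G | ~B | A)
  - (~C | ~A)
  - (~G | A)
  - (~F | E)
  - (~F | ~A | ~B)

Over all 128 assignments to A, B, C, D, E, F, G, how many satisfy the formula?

Split on A, then G.
  A=1, G=1: D free; 5 ways for (B,C,E,F) × 2^1 = 10.
  A=1, G=0: a clause becomes empty — 0.
  A=0, G=1: a clause becomes empty — 0.
  A=0, G=0: remaining (B,C,D,E,F) ∈ {(0,1,1,0,0); (0,1,1,1,0); (0,1,1,1,1)} — 3.
Total: 10 + 0 + 0 + 3 = 13.

13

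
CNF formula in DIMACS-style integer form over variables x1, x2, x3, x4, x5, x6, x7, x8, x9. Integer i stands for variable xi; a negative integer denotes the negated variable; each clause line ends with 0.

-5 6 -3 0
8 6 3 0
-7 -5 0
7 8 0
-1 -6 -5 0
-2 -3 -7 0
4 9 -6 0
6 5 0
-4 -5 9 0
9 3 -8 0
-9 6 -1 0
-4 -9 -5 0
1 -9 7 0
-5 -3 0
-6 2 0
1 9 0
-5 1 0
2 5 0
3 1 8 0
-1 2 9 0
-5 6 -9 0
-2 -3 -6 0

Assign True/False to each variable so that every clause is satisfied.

Try x1 = True.
Branch on x2: take x2 = True.
The remaining clauses are satisfied by x3 = False, x4 = True, x5 = False, x6 = True, x7 = True, x8 = False, x9 = False.

x1=True, x2=True, x3=False, x4=True, x5=False, x6=True, x7=True, x8=False, x9=False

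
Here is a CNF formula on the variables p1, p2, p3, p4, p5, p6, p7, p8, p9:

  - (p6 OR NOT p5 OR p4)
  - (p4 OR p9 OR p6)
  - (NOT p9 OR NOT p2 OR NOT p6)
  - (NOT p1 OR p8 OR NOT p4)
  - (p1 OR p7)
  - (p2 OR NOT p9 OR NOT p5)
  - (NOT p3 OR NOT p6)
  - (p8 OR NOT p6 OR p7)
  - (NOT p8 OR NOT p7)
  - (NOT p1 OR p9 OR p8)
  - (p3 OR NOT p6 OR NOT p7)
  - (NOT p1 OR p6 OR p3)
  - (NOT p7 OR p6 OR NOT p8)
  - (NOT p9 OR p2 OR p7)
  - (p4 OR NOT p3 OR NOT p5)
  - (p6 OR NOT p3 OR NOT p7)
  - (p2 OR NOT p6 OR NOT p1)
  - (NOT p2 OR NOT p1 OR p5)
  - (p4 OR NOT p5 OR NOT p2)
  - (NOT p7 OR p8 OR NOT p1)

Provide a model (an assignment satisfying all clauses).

Try p1 = False.
  then p7 is forced to True.
  then p8 is forced to False.
Set p2 = True and propagate.
Set p3 = False and propagate.
  then p6 is forced to False.
For the remaining variables, p4 = True, p5 = False, p9 = True works.
Every clause has at least one true literal under this assignment.

p1 = False, p2 = True, p3 = False, p4 = True, p5 = False, p6 = False, p7 = True, p8 = False, p9 = True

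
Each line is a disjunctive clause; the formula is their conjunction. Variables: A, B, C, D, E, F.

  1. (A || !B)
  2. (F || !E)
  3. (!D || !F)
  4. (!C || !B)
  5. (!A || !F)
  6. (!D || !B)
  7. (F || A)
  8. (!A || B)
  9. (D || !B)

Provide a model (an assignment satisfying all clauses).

Pure literal: E appears only negated; assign E = False.
Branch on A: take A = False.
  then B is forced to False.
  then F is forced to True.
  then D is forced to False.
C is now unconstrained; take C = True.
Every clause has at least one true literal under this assignment.

A=False, B=False, C=True, D=False, E=False, F=True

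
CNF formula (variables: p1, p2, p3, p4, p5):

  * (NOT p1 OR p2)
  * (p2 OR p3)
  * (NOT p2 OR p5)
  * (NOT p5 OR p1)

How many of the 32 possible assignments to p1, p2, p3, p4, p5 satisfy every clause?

6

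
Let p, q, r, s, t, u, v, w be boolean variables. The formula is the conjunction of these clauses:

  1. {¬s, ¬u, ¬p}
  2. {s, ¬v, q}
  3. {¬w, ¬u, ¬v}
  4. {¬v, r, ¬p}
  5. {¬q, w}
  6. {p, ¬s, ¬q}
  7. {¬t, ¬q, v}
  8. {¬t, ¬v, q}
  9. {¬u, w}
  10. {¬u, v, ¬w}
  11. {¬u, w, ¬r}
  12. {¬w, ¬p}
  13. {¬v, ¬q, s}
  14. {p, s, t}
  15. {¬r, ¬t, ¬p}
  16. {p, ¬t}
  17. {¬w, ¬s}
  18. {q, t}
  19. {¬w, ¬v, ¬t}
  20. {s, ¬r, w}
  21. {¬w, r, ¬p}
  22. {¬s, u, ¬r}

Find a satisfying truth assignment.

Branch on p: take p = True.
  then w is forced to False.
  then q is forced to False.
  then u is forced to False.
  then t is forced to True.
  then v is forced to False.
  then r is forced to False.
s is now unconstrained; take s = True.

p=T, q=F, r=F, s=T, t=T, u=F, v=F, w=F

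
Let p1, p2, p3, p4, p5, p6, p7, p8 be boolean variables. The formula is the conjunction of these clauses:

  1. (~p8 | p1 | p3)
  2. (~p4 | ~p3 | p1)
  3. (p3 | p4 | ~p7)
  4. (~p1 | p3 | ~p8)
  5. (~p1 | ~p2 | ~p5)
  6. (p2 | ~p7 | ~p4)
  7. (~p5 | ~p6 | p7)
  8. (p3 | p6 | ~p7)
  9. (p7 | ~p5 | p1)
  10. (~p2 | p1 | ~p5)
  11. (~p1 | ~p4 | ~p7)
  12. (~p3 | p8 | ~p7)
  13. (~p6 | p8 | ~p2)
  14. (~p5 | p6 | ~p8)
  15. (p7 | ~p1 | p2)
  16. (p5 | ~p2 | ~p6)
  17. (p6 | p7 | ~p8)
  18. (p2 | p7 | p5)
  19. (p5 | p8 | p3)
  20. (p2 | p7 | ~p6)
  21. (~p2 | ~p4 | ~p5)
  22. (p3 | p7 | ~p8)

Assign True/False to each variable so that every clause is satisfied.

p1=False  p2=False  p3=True  p4=False  p5=False  p6=True  p7=True  p8=True

Check each clause:
  1. (p3 | ~p8 | p1) — p3 is true.
  2. (p1 | ~p3 | ~p4) — ~p4 is true.
  3. (p4 | ~p7 | p3) — p3 is true.
  4. (p3 | ~p1 | ~p8) — p3 is true.
  5. (~p2 | ~p5 | ~p1) — ~p5 is true.
  6. (~p7 | p2 | ~p4) — ~p4 is true.
  7. (~p5 | ~p6 | p7) — ~p5 is true.
  8. (p3 | ~p7 | p6) — p3 is true.
  9. (~p5 | p7 | p1) — ~p5 is true.
  10. (p1 | ~p2 | ~p5) — ~p5 is true.
  11. (~p1 | ~p7 | ~p4) — ~p4 is true.
  12. (~p3 | p8 | ~p7) — p8 is true.
  13. (~p6 | ~p2 | p8) — p8 is true.
  14. (~p5 | p6 | ~p8) — ~p5 is true.
  15. (~p1 | p7 | p2) — ~p1 is true.
  16. (p5 | ~p2 | ~p6) — ~p2 is true.
  17. (~p8 | p7 | p6) — p6 is true.
  18. (p2 | p5 | p7) — p7 is true.
  19. (p5 | p3 | p8) — p8 is true.
  20. (p2 | p7 | ~p6) — p7 is true.
  21. (~p5 | ~p2 | ~p4) — ~p5 is true.
  22. (p3 | ~p8 | p7) — p3 is true.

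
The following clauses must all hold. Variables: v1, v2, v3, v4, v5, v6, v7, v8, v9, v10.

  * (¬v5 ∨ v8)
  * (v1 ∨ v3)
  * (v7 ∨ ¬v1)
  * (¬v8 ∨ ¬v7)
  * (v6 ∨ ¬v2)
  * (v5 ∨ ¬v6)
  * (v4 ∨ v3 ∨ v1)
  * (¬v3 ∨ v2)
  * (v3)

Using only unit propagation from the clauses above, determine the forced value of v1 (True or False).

False

(v3) is a unit clause: v3 = True.
(¬v3 ∨ v2) with v3 = True leaves only v2, so v2 = True.
(¬v2 ∨ v6) with v2 = True leaves only v6, so v6 = True.
From (v5 ∨ ¬v6) and v6 = True: v5 = True.
In (¬v5 ∨ v8), ¬v5 is now false; v8 must hold, so v8 = True.
(¬v7 ∨ ¬v8) with v8 = True leaves only ¬v7, so v7 = False.
In (¬v1 ∨ v7), v7 is now false; ¬v1 must hold, so v1 = False.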